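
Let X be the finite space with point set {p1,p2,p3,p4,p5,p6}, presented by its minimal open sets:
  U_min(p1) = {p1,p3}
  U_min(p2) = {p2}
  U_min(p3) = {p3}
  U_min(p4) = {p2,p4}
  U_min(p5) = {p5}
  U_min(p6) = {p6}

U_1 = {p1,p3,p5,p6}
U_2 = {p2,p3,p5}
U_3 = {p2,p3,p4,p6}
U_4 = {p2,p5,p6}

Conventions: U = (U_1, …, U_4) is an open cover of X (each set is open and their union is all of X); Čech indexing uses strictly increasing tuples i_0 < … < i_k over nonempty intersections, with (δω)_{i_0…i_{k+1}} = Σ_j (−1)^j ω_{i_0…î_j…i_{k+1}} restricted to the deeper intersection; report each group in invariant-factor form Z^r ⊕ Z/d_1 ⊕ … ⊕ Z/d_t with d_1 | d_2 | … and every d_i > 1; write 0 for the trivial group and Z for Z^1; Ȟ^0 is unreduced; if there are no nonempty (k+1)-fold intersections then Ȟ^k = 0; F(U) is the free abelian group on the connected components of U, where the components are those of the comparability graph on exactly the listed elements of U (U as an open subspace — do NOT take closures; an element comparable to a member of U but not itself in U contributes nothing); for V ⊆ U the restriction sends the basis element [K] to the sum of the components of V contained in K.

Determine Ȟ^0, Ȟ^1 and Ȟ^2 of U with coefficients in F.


nerve of the cover:
  U12={p3,p5} U13={p3,p6} U14={p5,p6} U23={p2,p3} U24={p2,p5} U34={p2,p6}
  U123={p3} U124={p5} U134={p6} U234={p2}
components per intersection:
  U1: {p1,p3} {p5} {p6}
  U2: {p2} {p3} {p5}
  U3: {p2,p4} {p3} {p6}
  U4: {p2} {p5} {p6}
  U12: {p3} {p5}
  U13: {p3} {p6}
  U14: {p5} {p6}
  U23: {p2} {p3}
  U24: {p2} {p5}
  U34: {p2} {p6}
  U123: {p3}
  U124: {p5}
  U134: {p6}
  U234: {p2}
C dims 12,12,4; δ0: rk 8, SNF 1^8; δ1: rk 4, SNF 1^4
Ȟ^0 = (12 − 8) − 0 = 4, so Ȟ^0 ≅ Z^4
Ȟ^1 = (12 − 4) − 8 = 0, so Ȟ^1 ≅ 0
Ȟ^2 = (4 − 0) − 4 = 0, so Ȟ^2 ≅ 0

Ȟ^0(U;F) ≅ Z^4,  Ȟ^1(U;F) ≅ 0,  Ȟ^2(U;F) ≅ 0


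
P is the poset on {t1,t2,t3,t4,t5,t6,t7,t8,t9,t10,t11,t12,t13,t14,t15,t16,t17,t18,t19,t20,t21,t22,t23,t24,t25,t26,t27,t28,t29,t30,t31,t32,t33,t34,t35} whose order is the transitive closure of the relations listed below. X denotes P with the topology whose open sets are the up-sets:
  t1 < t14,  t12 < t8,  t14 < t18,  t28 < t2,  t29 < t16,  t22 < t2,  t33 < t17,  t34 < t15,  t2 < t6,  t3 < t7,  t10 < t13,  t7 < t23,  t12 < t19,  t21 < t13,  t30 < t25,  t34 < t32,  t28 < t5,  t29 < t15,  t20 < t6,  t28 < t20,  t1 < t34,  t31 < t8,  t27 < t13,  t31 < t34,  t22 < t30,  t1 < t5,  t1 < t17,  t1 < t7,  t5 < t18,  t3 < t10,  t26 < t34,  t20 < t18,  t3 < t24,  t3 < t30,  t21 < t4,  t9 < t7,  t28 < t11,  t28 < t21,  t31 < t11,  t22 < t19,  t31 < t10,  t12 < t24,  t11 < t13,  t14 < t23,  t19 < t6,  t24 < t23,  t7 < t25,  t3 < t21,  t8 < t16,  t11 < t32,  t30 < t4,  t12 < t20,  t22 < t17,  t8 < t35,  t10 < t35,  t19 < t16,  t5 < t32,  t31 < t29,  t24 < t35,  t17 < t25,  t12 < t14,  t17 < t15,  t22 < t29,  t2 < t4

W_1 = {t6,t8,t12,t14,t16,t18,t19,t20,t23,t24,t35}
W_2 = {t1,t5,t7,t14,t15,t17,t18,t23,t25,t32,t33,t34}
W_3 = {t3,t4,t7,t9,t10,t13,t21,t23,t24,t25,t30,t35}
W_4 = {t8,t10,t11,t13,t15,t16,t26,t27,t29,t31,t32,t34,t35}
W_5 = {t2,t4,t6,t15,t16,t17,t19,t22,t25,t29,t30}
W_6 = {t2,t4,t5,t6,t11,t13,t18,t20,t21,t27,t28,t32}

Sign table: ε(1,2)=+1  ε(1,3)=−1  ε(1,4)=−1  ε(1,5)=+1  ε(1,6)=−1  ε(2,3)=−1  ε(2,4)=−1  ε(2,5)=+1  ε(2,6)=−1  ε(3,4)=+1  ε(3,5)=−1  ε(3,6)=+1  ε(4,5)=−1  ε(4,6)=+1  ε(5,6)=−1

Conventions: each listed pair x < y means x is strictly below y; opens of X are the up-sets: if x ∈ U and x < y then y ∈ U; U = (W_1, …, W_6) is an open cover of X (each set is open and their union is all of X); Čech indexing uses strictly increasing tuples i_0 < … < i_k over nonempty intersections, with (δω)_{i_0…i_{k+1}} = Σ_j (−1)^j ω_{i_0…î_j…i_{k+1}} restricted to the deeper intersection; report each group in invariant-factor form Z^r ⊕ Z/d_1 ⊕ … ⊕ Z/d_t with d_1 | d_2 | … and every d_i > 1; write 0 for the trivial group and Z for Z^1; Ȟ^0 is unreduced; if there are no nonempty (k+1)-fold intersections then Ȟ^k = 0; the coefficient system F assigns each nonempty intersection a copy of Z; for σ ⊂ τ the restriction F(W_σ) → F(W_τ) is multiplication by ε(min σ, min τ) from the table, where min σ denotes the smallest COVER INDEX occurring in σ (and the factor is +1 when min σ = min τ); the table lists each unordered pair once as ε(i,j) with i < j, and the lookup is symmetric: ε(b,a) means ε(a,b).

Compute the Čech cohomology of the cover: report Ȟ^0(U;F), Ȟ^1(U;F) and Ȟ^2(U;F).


Ȟ^0 = Z,  Ȟ^1 = 0,  Ȟ^2 = Z/2

nerve of the cover:
  W12={t14,t18,t23} W13={t23,t24,t35} W14={t8,t16,t35} W15={t6,t16,t19} W16={t6,t18,t20} W23={t7,t23,t25} W24={t15,t32,t34} W25={t15,t17,t25} W26={t5,t18,t32} W34={t10,t13,t35} W35={t4,t25,t30} W36={t4,t13,t21} W45={t15,t16,t29} W46={t11,t13,t27,t32} W56={t2,t4,t6}
  W123={t23} W126={t18} W134={t35} W145={t16} W156={t6} W235={t25} W245={t15} W246={t32} W346={t13} W356={t4}
C dims 6,15,10; δ0: rk 5, SNF 1^5; δ1: rk 10, SNF 1^9·2
Ȟ^0 = (6 − 5) − 0 = 1, so Ȟ^0 ≅ Z
Ȟ^1 = (15 − 10) − 5 = 0, so Ȟ^1 ≅ 0
Ȟ^2 = (10 − 0) − 10 = 0 plus torsion [2], so Ȟ^2 ≅ Z/2


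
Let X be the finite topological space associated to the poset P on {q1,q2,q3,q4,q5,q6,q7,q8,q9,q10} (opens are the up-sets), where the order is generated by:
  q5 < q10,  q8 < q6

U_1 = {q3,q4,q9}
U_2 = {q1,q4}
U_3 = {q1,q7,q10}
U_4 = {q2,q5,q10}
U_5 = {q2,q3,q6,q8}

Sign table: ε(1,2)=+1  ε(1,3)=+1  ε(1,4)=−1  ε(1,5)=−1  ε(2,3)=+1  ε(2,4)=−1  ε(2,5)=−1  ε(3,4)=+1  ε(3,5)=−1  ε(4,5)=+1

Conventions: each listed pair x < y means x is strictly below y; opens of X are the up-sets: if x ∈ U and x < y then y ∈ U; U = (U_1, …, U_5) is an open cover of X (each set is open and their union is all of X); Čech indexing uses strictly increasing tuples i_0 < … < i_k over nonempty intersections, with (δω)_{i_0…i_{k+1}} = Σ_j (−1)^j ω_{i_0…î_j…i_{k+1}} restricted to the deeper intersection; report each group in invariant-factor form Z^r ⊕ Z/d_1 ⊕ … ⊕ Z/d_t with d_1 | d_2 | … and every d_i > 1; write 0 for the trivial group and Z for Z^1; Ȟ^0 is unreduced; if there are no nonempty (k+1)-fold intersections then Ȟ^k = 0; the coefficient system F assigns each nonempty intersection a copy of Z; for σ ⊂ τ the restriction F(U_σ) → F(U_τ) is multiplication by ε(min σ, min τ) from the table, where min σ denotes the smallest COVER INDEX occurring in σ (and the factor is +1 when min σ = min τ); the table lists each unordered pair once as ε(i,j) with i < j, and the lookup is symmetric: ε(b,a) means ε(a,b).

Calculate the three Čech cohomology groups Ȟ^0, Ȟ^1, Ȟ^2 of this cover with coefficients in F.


nonempty overlaps:
  U12={q4} U15={q3} U23={q1} U34={q10} U45={q2}
C dims 5,5; δ0: rk 5, SNF 1^4·2
degree 0: 5−5−0 = 0 → Ȟ^0 ≅ 0
degree 1: 5−0−5 = 0 plus torsion [2] → Ȟ^1 ≅ Z/2
degree 2: 0−0−0 = 0 → Ȟ^2 ≅ 0

Ȟ^0(U;F) ≅ 0, Ȟ^1(U;F) ≅ Z/2, Ȟ^2(U;F) ≅ 0


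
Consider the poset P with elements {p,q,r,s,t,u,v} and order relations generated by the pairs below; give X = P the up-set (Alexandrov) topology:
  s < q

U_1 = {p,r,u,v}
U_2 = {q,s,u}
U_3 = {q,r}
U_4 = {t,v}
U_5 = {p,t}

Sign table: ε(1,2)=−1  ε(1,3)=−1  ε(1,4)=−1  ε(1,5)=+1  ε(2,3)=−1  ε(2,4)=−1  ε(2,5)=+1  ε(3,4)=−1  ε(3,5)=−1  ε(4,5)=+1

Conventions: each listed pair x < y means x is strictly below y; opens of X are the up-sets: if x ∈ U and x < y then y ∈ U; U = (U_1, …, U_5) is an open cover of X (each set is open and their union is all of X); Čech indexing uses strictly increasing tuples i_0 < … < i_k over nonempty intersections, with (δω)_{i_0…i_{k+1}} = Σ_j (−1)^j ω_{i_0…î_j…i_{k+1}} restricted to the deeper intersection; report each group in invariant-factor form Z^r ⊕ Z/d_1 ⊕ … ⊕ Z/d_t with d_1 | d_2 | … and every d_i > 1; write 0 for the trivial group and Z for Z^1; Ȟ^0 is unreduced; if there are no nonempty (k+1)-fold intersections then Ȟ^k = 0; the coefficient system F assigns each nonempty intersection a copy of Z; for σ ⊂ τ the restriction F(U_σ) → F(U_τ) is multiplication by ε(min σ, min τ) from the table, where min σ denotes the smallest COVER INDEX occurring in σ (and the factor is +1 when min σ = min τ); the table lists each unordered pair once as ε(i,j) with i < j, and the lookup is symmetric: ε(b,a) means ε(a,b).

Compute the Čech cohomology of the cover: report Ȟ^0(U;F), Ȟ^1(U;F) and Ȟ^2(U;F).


nonempty intersections:
  U12={u} U13={r} U14={v} U15={p} U23={q} U45={t}
C dims 5,6; δ0: rk 5, SNF 1^4·2
Ȟ^0: (5−5)−0=0 ⇒ 0
Ȟ^1: (6−0)−5=1 plus torsion [2] ⇒ Z ⊕ Z/2
Ȟ^2: (0−0)−0=0 ⇒ 0

Ȟ^0 = 0,  Ȟ^1 = Z ⊕ Z/2,  Ȟ^2 = 0


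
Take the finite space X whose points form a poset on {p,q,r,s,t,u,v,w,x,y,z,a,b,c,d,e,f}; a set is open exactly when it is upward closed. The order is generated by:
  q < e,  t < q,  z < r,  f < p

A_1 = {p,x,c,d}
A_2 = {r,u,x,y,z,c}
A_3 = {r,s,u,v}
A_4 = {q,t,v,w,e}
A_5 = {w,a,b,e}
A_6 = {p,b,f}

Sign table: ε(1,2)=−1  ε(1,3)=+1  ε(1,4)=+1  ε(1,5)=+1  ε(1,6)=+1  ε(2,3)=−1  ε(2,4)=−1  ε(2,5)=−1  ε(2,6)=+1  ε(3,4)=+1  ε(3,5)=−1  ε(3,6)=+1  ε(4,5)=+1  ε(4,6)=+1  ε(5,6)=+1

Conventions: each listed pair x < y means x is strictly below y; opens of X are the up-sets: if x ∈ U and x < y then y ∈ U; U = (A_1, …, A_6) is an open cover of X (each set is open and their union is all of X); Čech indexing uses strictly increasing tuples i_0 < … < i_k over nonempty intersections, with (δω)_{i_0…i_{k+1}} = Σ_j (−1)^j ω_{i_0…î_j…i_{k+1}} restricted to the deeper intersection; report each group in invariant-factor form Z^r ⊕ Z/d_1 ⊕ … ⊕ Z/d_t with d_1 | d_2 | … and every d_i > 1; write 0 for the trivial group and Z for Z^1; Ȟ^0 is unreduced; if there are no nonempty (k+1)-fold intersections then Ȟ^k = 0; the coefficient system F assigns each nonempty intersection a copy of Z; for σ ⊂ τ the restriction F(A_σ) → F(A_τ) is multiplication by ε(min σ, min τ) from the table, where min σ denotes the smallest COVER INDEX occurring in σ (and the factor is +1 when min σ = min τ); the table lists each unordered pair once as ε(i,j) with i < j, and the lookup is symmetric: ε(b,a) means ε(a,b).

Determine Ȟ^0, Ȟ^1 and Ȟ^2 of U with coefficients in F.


Ȟ^0 = Z, Ȟ^1 = Z, Ȟ^2 = 0

nonempty overlaps:
  A12={x,c} A16={p} A23={r,u} A34={v} A45={w,e} A56={b}
C dims 6,6; δ0: rk 5, SNF 1^5
degree 0: 6−5−0 = 1 → Ȟ^0 ≅ Z
degree 1: 6−0−5 = 1 → Ȟ^1 ≅ Z
degree 2: 0−0−0 = 0 → Ȟ^2 ≅ 0


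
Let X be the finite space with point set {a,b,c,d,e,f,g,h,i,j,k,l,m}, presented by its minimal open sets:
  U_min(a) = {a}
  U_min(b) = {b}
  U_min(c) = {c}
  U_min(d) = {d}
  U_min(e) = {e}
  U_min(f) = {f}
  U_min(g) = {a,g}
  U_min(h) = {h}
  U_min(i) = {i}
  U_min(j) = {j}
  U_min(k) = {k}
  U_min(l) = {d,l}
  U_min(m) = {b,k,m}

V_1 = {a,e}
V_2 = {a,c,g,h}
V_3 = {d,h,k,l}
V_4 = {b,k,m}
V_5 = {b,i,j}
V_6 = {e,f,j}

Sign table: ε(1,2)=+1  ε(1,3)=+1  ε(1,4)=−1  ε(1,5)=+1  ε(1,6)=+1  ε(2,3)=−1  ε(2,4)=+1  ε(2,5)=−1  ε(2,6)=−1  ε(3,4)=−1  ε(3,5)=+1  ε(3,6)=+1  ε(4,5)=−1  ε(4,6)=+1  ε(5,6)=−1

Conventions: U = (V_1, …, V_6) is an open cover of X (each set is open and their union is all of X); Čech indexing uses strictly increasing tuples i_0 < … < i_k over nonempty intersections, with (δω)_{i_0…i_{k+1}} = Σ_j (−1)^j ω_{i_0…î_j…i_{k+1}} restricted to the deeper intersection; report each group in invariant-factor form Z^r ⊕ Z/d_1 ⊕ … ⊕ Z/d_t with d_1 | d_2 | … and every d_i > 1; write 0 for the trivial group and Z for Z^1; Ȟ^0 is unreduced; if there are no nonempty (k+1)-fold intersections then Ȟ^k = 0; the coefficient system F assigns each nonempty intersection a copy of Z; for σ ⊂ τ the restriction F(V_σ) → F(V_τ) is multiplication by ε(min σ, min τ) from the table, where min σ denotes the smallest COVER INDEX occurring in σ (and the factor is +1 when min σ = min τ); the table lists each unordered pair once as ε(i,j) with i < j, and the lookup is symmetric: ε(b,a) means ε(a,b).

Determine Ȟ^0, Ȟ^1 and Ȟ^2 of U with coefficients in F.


Ȟ^0 = Z, Ȟ^1 = Z, Ȟ^2 = 0

nonempty intersections:
  V12={a} V16={e} V23={h} V34={k} V45={b} V56={j}
C dims 6,6; δ0: rk 5, SNF 1^5
Ȟ^0: (6−5)−0=1 ⇒ Z
Ȟ^1: (6−0)−5=1 ⇒ Z
Ȟ^2: (0−0)−0=0 ⇒ 0


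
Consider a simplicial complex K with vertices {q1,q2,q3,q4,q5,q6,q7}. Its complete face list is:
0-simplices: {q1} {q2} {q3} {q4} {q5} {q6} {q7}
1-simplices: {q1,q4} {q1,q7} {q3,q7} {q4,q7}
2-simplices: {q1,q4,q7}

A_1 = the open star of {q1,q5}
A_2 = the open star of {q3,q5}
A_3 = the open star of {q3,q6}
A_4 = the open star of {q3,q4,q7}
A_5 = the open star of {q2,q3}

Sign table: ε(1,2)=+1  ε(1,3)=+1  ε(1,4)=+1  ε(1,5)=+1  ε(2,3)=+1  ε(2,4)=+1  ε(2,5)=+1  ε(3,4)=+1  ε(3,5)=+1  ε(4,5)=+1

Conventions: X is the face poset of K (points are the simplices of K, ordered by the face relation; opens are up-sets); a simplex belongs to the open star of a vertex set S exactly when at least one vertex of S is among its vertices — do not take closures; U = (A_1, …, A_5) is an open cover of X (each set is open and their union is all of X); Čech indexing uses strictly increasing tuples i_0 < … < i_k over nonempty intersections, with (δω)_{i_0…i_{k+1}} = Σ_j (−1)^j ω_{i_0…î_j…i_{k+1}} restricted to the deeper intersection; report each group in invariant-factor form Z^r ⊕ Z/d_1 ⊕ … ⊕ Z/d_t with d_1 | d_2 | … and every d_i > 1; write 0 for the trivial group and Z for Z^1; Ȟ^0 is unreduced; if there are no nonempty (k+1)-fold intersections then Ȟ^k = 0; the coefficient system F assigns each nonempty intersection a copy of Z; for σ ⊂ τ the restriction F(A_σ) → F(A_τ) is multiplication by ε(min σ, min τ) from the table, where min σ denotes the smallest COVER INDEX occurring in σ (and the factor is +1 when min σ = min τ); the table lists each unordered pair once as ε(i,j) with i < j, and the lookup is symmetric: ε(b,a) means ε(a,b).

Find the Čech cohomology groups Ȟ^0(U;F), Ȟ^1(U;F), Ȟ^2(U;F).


nerve simplices:
  A1={{q1},{q5},{q1,q4},{q1,q7},{q1,q4,q7}} A2={{q3},{q5},{q3,q7}} A3={{q3},{q6},{q3,q7}} A4={{q3},{q4},{q7},{q1,q4},{q1,q7},{q3,q7},{q4,q7},{q1,q4,q7}} A5={{q2},{q3},{q3,q7}}
  A12={{q5}} A14={{q1,q4},{q1,q7},{q1,q4,q7}} A23={{q3},{q3,q7}} A24={{q3},{q3,q7}} A25={{q3},{q3,q7}} A34={{q3},{q3,q7}} A35={{q3},{q3,q7}} A45={{q3},{q3,q7}}
  A234={{q3},{q3,q7}} A235={{q3},{q3,q7}} A245={{q3},{q3,q7}} A345={{q3},{q3,q7}}
  A2345={{q3},{q3,q7}}
C dims 5,8,4,1; δ0: rk 4, SNF 1^4; δ1: rk 3, SNF 1^3; δ2: rk 1, SNF 1^1
degree 0: 5−4−0 = 1 → Ȟ^0 ≅ Z
degree 1: 8−3−4 = 1 → Ȟ^1 ≅ Z
degree 2: 4−1−3 = 0 → Ȟ^2 ≅ 0

Ȟ^0 ≅ Z, Ȟ^1 ≅ Z, Ȟ^2 ≅ 0


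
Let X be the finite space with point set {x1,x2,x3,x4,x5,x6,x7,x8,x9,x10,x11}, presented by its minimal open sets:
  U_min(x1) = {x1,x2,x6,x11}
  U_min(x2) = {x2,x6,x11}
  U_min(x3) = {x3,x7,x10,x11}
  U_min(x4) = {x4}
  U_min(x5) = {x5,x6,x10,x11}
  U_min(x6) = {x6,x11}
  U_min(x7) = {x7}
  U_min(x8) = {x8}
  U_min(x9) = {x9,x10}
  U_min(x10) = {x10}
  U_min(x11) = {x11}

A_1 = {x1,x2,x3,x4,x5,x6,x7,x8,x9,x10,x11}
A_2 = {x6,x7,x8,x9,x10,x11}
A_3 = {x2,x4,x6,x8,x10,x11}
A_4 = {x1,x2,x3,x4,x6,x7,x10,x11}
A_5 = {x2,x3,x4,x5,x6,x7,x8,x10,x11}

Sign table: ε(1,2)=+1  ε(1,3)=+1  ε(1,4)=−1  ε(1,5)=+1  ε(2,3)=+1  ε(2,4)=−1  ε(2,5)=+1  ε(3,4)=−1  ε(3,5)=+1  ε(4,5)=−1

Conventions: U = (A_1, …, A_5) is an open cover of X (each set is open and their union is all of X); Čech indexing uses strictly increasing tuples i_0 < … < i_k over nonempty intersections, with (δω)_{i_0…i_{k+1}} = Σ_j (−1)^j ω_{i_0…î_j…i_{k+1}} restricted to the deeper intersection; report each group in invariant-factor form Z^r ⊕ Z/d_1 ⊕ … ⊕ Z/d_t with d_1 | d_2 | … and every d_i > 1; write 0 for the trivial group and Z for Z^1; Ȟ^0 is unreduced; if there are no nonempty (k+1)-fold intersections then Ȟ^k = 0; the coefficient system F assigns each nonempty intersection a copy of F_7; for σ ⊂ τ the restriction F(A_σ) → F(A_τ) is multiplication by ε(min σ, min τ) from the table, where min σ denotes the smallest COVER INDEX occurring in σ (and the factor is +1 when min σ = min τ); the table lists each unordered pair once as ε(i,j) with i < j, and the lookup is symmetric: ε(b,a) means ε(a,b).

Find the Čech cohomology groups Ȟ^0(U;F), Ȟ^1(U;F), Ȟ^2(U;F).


nonempty overlaps:
  A12={x6,x7,x8,x9,x10,x11} A13={x2,x4,x6,x8,x10,x11} A14={x1,x2,x3,x4,x6,x7,x10,x11} A15={x2,x3,x4,x5,x6,x7,x8,x10,x11} A23={x6,x8,x10,x11} A24={x6,x7,x10,x11} A25={x6,x7,x8,x10,x11} A34={x2,x4,x6,x10,x11} A35={x2,x4,x6,x8,x10,x11} A45={x2,x3,x4,x6,x7,x10,x11}
  A123={x6,x8,x10,x11} A124={x6,x7,x10,x11} A125={x6,x7,x8,x10,x11} A134={x2,x4,x6,x10,x11} A135={x2,x4,x6,x8,x10,x11} A145={x2,x3,x4,x6,x7,x10,x11} A234={x6,x10,x11} A235={x6,x8,x10,x11} A245={x6,x7,x10,x11} A345={x2,x4,x6,x10,x11}
  A1234={x6,x10,x11} A1235={x6,x8,x10,x11} A1245={x6,x7,x10,x11} A1345={x2,x4,x6,x10,x11} A2345={x6,x10,x11}
  A12345={x6,x10,x11}
C dims 5,10,10,5; δ0: rk_F7 4; δ1: rk_F7 6; δ2: rk_F7 4
degree 0: 5−4−0 = 1 → Ȟ^0 ≅ Z/7
degree 1: 10−6−4 = 0 → Ȟ^1 ≅ 0
degree 2: 10−4−6 = 0 → Ȟ^2 ≅ 0

Ȟ^0 ≅ Z/7, Ȟ^1 ≅ 0, Ȟ^2 ≅ 0


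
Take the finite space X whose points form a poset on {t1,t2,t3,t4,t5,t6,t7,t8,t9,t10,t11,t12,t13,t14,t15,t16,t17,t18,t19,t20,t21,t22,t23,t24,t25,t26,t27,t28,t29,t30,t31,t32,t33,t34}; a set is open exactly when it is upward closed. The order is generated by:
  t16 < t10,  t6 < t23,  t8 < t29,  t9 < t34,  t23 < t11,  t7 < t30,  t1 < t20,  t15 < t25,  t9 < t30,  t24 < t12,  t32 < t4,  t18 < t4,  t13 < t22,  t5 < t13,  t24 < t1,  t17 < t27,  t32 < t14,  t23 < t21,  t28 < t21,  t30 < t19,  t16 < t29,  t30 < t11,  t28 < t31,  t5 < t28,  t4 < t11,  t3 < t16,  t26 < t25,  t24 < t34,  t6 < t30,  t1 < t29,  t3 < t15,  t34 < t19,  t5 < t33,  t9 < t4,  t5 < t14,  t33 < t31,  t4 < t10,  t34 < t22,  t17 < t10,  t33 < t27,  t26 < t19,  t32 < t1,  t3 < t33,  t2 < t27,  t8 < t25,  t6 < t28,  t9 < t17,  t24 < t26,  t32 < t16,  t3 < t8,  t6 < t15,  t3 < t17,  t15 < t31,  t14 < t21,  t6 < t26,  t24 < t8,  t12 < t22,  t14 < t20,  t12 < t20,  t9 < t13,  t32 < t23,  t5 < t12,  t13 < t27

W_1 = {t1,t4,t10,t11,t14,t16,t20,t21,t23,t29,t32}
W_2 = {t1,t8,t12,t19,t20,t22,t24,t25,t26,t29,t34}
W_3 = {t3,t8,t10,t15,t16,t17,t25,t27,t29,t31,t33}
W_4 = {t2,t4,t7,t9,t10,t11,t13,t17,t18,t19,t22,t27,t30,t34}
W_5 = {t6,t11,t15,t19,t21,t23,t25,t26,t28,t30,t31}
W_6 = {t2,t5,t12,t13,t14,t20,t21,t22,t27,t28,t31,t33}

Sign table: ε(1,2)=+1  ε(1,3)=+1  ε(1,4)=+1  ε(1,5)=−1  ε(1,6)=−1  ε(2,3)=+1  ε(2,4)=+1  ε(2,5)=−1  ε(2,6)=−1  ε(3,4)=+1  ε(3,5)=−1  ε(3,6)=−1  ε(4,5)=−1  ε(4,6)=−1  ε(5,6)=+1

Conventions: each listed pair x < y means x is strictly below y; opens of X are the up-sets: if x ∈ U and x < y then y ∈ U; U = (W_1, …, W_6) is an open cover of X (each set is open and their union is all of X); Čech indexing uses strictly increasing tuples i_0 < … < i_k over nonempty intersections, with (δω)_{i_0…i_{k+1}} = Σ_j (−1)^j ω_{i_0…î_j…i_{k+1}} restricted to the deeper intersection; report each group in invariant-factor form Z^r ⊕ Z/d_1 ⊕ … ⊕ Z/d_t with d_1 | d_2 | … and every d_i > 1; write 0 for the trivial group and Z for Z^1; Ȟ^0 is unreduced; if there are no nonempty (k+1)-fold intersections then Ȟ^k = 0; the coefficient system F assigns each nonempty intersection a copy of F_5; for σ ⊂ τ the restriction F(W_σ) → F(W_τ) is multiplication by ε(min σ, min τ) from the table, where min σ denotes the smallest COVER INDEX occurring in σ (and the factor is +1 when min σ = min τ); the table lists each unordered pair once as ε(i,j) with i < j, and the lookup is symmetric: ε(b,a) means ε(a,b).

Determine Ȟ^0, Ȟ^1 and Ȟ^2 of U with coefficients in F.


Ȟ^0 ≅ Z/5; Ȟ^1 ≅ 0; Ȟ^2 ≅ 0

nerve of the cover:
  W12={t1,t20,t29} W13={t10,t16,t29} W14={t4,t10,t11} W15={t11,t21,t23} W16={t14,t20,t21} W23={t8,t25,t29} W24={t19,t22,t34} W25={t19,t25,t26} W26={t12,t20,t22} W34={t10,t17,t27} W35={t15,t25,t31} W36={t27,t31,t33} W45={t11,t19,t30} W46={t2,t13,t22,t27} W56={t21,t28,t31}
  W123={t29} W126={t20} W134={t10} W145={t11} W156={t21} W235={t25} W245={t19} W246={t22} W346={t27} W356={t31}
C dims 6,15,10; δ0: rk_F5 5; δ1: rk_F5 10
Ȟ^0 = (6 − 5) − 0 = 1, so Ȟ^0 ≅ Z/5
Ȟ^1 = (15 − 10) − 5 = 0, so Ȟ^1 ≅ 0
Ȟ^2 = (10 − 0) − 10 = 0, so Ȟ^2 ≅ 0


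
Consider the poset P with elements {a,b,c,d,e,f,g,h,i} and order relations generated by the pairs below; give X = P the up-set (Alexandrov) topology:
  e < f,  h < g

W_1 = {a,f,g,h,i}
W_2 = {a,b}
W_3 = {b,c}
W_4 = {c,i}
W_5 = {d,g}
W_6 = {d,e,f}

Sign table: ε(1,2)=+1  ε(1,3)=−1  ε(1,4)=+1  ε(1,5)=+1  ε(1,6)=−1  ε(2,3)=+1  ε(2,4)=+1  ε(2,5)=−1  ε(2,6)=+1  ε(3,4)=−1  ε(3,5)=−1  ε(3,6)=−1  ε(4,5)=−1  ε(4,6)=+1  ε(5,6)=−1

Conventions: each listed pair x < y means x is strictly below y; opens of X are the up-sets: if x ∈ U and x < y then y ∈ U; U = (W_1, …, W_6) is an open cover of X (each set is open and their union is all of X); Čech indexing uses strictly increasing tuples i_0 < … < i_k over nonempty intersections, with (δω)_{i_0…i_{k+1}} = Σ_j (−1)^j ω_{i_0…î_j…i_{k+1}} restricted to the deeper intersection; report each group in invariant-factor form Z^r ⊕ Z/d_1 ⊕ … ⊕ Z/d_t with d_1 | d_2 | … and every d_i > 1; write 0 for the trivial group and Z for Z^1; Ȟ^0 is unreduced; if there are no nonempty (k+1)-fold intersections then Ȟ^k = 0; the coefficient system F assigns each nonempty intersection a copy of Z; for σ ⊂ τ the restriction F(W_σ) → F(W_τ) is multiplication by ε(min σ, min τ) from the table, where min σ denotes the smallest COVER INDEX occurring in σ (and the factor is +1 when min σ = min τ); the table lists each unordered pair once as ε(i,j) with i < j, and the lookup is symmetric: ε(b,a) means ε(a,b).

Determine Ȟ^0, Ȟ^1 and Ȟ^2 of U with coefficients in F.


Ȟ^0(U;F) ≅ 0,  Ȟ^1(U;F) ≅ Z ⊕ Z/2,  Ȟ^2(U;F) ≅ 0

nonempty overlaps:
  W12={a} W14={i} W15={g} W16={f} W23={b} W34={c} W56={d}
C dims 6,7; δ0: rk 6, SNF 1^5·2
degree 0: 6−6−0 = 0 → Ȟ^0 ≅ 0
degree 1: 7−0−6 = 1 plus torsion [2] → Ȟ^1 ≅ Z ⊕ Z/2
degree 2: 0−0−0 = 0 → Ȟ^2 ≅ 0


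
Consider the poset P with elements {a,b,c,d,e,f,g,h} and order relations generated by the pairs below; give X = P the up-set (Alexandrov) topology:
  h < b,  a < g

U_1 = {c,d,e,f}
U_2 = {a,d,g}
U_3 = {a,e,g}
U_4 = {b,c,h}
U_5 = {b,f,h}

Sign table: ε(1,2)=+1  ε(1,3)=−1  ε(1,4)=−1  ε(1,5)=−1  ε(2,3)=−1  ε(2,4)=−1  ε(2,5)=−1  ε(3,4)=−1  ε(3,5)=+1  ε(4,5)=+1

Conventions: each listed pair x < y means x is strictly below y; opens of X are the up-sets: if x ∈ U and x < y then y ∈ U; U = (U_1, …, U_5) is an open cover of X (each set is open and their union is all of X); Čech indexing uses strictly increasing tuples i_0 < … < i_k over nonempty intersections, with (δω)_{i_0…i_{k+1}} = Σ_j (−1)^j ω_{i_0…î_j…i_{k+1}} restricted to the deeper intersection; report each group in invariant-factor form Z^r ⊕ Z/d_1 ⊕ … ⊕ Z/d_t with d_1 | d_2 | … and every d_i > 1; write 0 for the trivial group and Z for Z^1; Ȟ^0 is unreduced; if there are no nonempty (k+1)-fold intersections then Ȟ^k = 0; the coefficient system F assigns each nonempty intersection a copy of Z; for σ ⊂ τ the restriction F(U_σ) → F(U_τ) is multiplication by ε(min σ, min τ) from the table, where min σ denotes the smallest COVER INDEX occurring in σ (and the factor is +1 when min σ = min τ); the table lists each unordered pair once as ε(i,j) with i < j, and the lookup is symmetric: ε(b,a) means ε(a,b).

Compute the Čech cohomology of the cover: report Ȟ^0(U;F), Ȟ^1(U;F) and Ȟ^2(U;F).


cover nerve:
  U12={d} U13={e} U14={c} U15={f} U23={a,g} U45={b,h}
C dims 5,6; δ0: rk 4, SNF 1^4
Ȟ^0: (5−4)−0=1 ⇒ Z
Ȟ^1: (6−0)−4=2 ⇒ Z^2
Ȟ^2: (0−0)−0=0 ⇒ 0

Ȟ^0 = Z; Ȟ^1 = Z^2; Ȟ^2 = 0


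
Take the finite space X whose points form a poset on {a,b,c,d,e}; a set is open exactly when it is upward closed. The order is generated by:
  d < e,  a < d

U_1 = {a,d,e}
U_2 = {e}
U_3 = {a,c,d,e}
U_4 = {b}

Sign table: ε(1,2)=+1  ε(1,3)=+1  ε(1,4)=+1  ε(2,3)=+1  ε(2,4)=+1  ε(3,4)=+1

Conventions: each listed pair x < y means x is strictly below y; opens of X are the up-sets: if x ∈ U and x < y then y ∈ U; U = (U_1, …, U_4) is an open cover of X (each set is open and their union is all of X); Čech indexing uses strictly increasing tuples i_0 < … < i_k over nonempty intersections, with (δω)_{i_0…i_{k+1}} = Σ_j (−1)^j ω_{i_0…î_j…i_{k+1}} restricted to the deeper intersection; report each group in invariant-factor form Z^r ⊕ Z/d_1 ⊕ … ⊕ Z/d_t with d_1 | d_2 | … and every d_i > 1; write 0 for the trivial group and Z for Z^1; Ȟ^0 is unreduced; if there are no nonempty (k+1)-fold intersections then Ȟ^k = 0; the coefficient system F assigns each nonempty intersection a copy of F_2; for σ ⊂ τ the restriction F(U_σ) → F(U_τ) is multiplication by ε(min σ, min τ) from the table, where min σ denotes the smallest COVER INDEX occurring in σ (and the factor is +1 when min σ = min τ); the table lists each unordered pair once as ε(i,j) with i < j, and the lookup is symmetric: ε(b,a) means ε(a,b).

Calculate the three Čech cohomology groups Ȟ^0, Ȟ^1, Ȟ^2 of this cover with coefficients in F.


nerve of the cover:
  U12={e} U13={a,d,e} U23={e}
  U123={e}
C dims 4,3,1; δ0: rk_F2 2; δ1: rk_F2 1
Ȟ^0 = (4 − 2) − 0 = 2, so Ȟ^0 ≅ Z/2 ⊕ Z/2
Ȟ^1 = (3 − 1) − 2 = 0, so Ȟ^1 ≅ 0
Ȟ^2 = (1 − 0) − 1 = 0, so Ȟ^2 ≅ 0

Ȟ^0(U;F) ≅ Z/2 ⊕ Z/2,  Ȟ^1(U;F) ≅ 0,  Ȟ^2(U;F) ≅ 0


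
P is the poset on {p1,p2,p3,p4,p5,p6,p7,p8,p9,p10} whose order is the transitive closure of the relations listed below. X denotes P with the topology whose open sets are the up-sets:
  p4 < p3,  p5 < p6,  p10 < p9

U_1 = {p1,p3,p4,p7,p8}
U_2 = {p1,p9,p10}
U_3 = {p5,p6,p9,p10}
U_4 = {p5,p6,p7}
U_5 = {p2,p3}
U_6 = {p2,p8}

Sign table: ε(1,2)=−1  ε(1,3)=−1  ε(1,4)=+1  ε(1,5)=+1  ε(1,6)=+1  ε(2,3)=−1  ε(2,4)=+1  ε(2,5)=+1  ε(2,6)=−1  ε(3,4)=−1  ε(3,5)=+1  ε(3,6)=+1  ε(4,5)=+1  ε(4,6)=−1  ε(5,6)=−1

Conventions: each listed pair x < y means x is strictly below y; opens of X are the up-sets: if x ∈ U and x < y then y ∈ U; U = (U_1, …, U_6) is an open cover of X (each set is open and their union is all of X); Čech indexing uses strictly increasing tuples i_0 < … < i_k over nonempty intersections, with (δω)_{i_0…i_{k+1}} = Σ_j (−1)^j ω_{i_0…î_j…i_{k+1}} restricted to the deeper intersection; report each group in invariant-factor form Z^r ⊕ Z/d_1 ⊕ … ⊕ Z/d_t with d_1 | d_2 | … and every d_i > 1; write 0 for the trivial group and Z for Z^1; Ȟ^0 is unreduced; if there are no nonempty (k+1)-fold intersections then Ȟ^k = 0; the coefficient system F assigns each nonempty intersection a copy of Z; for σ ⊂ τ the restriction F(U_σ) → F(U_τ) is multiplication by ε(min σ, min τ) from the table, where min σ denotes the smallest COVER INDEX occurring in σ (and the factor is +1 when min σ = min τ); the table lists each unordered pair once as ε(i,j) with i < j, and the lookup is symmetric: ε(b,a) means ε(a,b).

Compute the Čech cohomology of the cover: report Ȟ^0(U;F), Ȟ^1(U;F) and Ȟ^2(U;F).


Ȟ^0(U;F) ≅ 0; Ȟ^1(U;F) ≅ Z ⊕ Z/2; Ȟ^2(U;F) ≅ 0

nerve simplices:
  U12={p1} U14={p7} U15={p3} U16={p8} U23={p9,p10} U34={p5,p6} U56={p2}
C dims 6,7; δ0: rk 6, SNF 1^5·2
degree 0: 6−6−0 = 0 → Ȟ^0 ≅ 0
degree 1: 7−0−6 = 1 plus torsion [2] → Ȟ^1 ≅ Z ⊕ Z/2
degree 2: 0−0−0 = 0 → Ȟ^2 ≅ 0


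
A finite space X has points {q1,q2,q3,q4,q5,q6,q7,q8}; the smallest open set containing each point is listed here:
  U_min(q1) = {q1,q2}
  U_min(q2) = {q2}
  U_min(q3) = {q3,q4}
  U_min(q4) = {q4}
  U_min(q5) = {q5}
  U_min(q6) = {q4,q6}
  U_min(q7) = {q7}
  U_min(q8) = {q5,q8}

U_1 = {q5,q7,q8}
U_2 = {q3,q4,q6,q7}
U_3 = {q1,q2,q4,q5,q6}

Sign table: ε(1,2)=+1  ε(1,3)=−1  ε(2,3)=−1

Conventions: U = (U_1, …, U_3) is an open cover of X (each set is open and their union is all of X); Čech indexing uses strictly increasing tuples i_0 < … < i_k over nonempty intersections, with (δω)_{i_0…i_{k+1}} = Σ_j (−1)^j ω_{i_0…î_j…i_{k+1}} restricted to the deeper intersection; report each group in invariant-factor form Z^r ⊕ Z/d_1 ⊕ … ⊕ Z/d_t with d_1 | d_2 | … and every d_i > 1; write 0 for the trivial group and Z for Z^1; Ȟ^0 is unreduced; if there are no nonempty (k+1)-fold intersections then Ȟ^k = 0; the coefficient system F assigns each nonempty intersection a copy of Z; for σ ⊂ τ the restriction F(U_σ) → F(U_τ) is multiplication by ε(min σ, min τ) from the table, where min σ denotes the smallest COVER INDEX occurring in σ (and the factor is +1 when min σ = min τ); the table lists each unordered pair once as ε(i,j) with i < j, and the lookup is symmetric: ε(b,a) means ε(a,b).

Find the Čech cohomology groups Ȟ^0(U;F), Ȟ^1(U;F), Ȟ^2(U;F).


Ȟ^0 = Z, Ȟ^1 = Z and Ȟ^2 = 0

nonempty intersections:
  U12={q7} U13={q5} U23={q4,q6}
C dims 3,3; δ0: rk 2, SNF 1^2
Ȟ^0: (3−2)−0=1 ⇒ Z
Ȟ^1: (3−0)−2=1 ⇒ Z
Ȟ^2: (0−0)−0=0 ⇒ 0


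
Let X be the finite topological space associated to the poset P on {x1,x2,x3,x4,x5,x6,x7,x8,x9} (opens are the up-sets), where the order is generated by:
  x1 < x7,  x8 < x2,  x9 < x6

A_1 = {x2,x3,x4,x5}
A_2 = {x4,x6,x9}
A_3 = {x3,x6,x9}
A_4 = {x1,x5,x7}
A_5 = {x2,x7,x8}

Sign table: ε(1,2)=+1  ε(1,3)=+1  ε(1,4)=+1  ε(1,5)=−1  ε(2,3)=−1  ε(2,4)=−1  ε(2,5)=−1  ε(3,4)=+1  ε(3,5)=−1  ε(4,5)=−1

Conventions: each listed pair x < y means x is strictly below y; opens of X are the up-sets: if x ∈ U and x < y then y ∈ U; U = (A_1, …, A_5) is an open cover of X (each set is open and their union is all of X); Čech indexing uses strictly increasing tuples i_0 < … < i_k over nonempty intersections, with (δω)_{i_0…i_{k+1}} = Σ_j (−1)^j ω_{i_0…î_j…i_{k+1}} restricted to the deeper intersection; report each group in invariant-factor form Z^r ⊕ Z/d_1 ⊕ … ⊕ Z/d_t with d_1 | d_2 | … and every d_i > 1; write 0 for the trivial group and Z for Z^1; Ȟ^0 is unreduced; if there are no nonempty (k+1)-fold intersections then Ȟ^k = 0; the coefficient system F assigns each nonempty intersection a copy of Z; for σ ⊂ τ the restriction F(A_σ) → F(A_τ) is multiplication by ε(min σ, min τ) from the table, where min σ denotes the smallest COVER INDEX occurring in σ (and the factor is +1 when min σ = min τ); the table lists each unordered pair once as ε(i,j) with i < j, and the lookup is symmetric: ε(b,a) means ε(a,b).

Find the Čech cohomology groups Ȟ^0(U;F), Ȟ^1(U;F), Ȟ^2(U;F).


Ȟ^0(U;F) ≅ 0, Ȟ^1(U;F) ≅ Z ⊕ Z/2, Ȟ^2(U;F) ≅ 0

nonempty overlaps:
  A12={x4} A13={x3} A14={x5} A15={x2} A23={x6,x9} A45={x7}
C dims 5,6; δ0: rk 5, SNF 1^4·2
degree 0: 5−5−0 = 0 → Ȟ^0 ≅ 0
degree 1: 6−0−5 = 1 plus torsion [2] → Ȟ^1 ≅ Z ⊕ Z/2
degree 2: 0−0−0 = 0 → Ȟ^2 ≅ 0


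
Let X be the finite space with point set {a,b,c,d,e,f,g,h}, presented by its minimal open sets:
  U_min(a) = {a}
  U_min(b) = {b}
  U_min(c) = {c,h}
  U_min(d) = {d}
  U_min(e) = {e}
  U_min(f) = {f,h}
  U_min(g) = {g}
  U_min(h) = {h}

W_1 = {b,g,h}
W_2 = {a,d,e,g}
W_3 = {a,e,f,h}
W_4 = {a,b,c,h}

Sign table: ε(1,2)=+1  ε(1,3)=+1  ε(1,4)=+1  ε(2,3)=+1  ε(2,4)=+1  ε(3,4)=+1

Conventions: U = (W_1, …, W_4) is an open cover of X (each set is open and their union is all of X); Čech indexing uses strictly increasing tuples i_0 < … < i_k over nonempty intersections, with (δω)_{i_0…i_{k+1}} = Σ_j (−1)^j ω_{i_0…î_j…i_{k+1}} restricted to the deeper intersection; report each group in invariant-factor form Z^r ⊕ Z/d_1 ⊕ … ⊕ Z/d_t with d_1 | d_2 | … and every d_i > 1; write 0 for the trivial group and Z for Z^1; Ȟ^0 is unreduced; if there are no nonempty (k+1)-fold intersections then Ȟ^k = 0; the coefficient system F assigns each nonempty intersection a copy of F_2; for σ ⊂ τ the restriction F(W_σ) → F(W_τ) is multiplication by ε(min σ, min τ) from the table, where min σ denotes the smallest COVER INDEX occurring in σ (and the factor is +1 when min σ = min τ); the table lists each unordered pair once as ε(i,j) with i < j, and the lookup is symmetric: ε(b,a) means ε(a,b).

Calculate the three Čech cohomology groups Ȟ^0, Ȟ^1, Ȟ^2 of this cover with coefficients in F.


cover nerve:
  W12={g} W13={h} W14={b,h} W23={a,e} W24={a} W34={a,h}
  W134={h} W234={a}
C dims 4,6,2; δ0: rk_F2 3; δ1: rk_F2 2
Ȟ^0: (4−3)−0=1 ⇒ Z/2
Ȟ^1: (6−2)−3=1 ⇒ Z/2
Ȟ^2: (2−0)−2=0 ⇒ 0

Ȟ^0(U;F) ≅ Z/2, Ȟ^1(U;F) ≅ Z/2 and Ȟ^2(U;F) ≅ 0


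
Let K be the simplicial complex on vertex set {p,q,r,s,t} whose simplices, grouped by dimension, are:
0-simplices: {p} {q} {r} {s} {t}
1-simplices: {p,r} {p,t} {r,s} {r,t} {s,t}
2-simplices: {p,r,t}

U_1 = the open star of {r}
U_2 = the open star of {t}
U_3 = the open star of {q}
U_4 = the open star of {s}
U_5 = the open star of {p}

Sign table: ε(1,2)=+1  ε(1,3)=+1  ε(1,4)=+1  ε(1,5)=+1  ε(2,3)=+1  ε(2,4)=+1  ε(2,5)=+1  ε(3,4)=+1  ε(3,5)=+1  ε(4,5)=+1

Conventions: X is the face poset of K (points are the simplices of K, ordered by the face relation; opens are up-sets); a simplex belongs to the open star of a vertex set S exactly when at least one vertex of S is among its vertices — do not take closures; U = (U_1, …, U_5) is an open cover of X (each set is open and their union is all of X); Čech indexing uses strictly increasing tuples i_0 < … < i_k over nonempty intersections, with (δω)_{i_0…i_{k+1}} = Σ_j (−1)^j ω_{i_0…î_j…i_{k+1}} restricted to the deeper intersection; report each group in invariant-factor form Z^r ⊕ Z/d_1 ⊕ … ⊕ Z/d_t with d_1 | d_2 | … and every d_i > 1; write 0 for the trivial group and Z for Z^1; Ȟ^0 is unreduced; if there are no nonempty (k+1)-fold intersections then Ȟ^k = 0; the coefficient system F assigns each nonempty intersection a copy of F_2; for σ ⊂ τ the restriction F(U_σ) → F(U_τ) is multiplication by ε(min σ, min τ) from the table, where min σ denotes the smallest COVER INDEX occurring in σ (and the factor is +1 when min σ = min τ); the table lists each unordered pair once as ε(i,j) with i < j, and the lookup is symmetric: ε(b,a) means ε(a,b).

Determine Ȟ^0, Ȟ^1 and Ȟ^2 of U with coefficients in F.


Ȟ^0(U;F) ≅ Z/2 ⊕ Z/2,  Ȟ^1(U;F) ≅ Z/2,  Ȟ^2(U;F) ≅ 0

nonempty overlaps:
  U1={{r},{p,r},{r,s},{r,t},{p,r,t}} U2={{t},{p,t},{r,t},{s,t},{p,r,t}} U3={{q}} U4={{s},{r,s},{s,t}} U5={{p},{p,r},{p,t},{p,r,t}}
  U12={{r,t},{p,r,t}} U14={{r,s}} U15={{p,r},{p,r,t}} U24={{s,t}} U25={{p,t},{p,r,t}}
  U125={{p,r,t}}
C dims 5,5,1; δ0: rk_F2 3; δ1: rk_F2 1
degree 0: 5−3−0 = 2 → Ȟ^0 ≅ Z/2 ⊕ Z/2
degree 1: 5−1−3 = 1 → Ȟ^1 ≅ Z/2
degree 2: 1−0−1 = 0 → Ȟ^2 ≅ 0


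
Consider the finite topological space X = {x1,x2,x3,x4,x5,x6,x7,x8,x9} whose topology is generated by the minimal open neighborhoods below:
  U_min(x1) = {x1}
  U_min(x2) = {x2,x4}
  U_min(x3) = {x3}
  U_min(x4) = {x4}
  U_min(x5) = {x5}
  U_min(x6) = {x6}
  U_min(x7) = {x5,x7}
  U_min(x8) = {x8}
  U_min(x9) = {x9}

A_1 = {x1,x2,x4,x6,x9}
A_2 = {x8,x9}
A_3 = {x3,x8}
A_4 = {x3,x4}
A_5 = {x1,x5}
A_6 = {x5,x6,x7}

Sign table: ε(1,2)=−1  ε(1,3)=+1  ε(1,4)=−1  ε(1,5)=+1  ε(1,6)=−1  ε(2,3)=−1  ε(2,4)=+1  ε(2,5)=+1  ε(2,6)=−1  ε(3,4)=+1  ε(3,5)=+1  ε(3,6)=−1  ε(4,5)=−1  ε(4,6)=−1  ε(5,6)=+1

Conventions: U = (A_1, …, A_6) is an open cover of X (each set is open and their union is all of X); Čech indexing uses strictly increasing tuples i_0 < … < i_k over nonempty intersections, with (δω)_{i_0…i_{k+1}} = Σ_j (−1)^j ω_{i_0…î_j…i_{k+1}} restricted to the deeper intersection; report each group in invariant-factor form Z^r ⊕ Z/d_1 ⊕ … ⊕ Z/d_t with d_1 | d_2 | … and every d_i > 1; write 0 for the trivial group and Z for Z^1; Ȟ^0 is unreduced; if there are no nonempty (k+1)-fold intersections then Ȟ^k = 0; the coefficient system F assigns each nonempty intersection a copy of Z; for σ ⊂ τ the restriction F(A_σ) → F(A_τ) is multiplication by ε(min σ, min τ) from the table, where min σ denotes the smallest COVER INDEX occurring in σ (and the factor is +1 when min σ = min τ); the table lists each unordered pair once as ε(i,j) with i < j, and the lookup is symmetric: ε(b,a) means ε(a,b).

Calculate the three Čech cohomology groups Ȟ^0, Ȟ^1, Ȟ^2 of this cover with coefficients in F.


nonempty intersections:
  A12={x9} A14={x4} A15={x1} A16={x6} A23={x8} A34={x3} A56={x5}
C dims 6,7; δ0: rk 6, SNF 1^5·2
Ȟ^0: (6−6)−0=0 ⇒ 0
Ȟ^1: (7−0)−6=1 plus torsion [2] ⇒ Z ⊕ Z/2
Ȟ^2: (0−0)−0=0 ⇒ 0

Ȟ^0(U;F) ≅ 0, Ȟ^1(U;F) ≅ Z ⊕ Z/2, Ȟ^2(U;F) ≅ 0


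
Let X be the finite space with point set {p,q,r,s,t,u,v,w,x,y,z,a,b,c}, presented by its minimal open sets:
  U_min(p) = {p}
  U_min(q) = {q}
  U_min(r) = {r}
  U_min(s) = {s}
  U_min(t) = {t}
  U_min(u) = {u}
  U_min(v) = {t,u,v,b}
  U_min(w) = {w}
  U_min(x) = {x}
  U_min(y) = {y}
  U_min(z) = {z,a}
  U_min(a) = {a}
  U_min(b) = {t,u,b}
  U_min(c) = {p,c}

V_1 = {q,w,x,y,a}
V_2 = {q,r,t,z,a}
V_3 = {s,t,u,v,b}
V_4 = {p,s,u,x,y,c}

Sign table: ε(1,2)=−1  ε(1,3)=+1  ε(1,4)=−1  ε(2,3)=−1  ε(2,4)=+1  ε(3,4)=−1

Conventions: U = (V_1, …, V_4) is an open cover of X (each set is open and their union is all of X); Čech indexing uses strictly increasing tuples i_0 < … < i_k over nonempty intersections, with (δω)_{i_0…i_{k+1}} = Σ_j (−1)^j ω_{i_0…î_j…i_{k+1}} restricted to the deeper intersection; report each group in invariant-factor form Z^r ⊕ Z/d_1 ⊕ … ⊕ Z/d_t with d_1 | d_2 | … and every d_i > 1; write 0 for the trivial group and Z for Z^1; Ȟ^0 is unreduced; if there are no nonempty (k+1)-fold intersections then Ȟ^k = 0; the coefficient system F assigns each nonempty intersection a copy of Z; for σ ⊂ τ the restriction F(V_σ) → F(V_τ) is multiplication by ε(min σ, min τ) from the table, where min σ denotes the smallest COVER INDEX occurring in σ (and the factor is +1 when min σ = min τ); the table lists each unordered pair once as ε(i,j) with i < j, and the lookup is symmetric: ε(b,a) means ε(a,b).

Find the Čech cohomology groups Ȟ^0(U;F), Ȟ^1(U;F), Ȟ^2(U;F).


nonempty overlaps:
  V12={q,a} V14={x,y} V23={t} V34={s,u}
C dims 4,4; δ0: rk 3, SNF 1^3
degree 0: 4−3−0 = 1 → Ȟ^0 ≅ Z
degree 1: 4−0−3 = 1 → Ȟ^1 ≅ Z
degree 2: 0−0−0 = 0 → Ȟ^2 ≅ 0

Ȟ^0 = Z,  Ȟ^1 = Z,  Ȟ^2 = 0


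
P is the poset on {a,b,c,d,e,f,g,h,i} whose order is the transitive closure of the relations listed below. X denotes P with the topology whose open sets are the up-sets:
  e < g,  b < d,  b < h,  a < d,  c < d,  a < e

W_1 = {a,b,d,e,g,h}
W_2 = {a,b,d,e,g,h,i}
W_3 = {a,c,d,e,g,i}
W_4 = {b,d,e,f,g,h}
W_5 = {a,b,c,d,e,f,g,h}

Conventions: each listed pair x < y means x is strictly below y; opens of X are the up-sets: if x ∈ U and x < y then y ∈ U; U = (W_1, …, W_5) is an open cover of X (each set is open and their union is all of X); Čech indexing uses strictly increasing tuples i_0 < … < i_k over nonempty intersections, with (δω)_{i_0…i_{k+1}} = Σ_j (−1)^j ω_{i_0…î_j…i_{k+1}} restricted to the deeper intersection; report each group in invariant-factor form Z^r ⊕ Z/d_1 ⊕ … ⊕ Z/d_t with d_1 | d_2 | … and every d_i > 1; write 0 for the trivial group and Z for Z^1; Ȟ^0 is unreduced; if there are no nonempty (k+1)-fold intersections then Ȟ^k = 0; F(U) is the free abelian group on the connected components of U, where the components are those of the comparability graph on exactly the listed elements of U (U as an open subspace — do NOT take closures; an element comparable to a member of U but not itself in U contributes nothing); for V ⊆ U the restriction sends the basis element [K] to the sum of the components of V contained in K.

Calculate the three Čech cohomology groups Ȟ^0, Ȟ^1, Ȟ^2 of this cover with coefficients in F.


Ȟ^0(U;F) ≅ Z^3,  Ȟ^1(U;F) ≅ 0,  Ȟ^2(U;F) ≅ 0

nonempty intersections:
  W12={a,b,d,e,g,h} W13={a,d,e,g} W14={b,d,e,g,h} W15={a,b,d,e,g,h} W23={a,d,e,g,i} W24={b,d,e,g,h} W25={a,b,d,e,g,h} W34={d,e,g} W35={a,c,d,e,g} W45={b,d,e,f,g,h}
  W123={a,d,e,g} W124={b,d,e,g,h} W125={a,b,d,e,g,h} W134={d,e,g} W135={a,d,e,g} W145={b,d,e,g,h} W234={d,e,g} W235={a,d,e,g} W245={b,d,e,g,h} W345={d,e,g}
  W1234={d,e,g} W1235={a,d,e,g} W1245={b,d,e,g,h} W1345={d,e,g} W2345={d,e,g}
  W12345={d,e,g}
components per intersection:
  W1: {a,b,d,e,g,h}
  W2: {a,b,d,e,g,h} {i}
  W3: {a,c,d,e,g} {i}
  W4: {b,d,h} {e,g} {f}
  W5: {a,b,c,d,e,g,h} {f}
  W12: {a,b,d,e,g,h}
  W13: {a,d,e,g}
  W14: {b,d,h} {e,g}
  W15: {a,b,d,e,g,h}
  W23: {a,d,e,g} {i}
  W24: {b,d,h} {e,g}
  W25: {a,b,d,e,g,h}
  W34: {d} {e,g}
  W35: {a,c,d,e,g}
  W45: {b,d,h} {e,g} {f}
  W123: {a,d,e,g}
  W124: {b,d,h} {e,g}
  W125: {a,b,d,e,g,h}
  W134: {d} {e,g}
  W135: {a,d,e,g}
  W145: {b,d,h} {e,g}
  W234: {d} {e,g}
  W235: {a,d,e,g}
  W245: {b,d,h} {e,g}
  W345: {d} {e,g}
  W1234: {d} {e,g}
  W1235: {a,d,e,g}
  W1245: {b,d,h} {e,g}
  W1345: {d} {e,g}
  W2345: {d} {e,g}
  W12345: {d} {e,g}
C dims 10,16,16,9; δ0: rk 7, SNF 1^7; δ1: rk 9, SNF 1^9; δ2: rk 7, SNF 1^7
Ȟ^0: (10−7)−0=3 ⇒ Z^3
Ȟ^1: (16−9)−7=0 ⇒ 0
Ȟ^2: (16−7)−9=0 ⇒ 0
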